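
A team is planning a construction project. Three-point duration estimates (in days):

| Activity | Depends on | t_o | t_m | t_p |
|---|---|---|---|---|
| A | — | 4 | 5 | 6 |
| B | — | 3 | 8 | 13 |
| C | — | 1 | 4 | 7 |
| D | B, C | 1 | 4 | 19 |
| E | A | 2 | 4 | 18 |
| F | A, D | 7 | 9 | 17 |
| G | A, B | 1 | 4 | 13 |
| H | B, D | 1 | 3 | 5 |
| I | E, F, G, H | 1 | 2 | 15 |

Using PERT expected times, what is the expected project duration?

te_A = (4 + 4·5 + 6)/6 = 30/6 = 5
te_B = (3 + 4·8 + 13)/6 = 48/6 = 8
te_C = (1 + 4·4 + 7)/6 = 24/6 = 4
te_D = (1 + 4·4 + 19)/6 = 36/6 = 6
te_E = (2 + 4·4 + 18)/6 = 36/6 = 6
te_F = (7 + 4·9 + 17)/6 = 60/6 = 10
te_G = (1 + 4·4 + 13)/6 = 30/6 = 5
te_H = (1 + 4·3 + 5)/6 = 18/6 = 3
te_I = (1 + 4·2 + 15)/6 = 24/6 = 4

Forward pass:
ES_A = 0; EF_A = 5
ES_B = 0; EF_B = 8
ES_C = 0; EF_C = 4
ES_D = max(EF_B=8, EF_C=4) = 8; EF_D = 8+6 = 14
ES_E = 5; EF_E = 5+6 = 11
ES_F = max(EF_A=5, EF_D=14) = 14; EF_F = 14+10 = 24
ES_G = max(EF_A=5, EF_B=8) = 8; EF_G = 8+5 = 13
ES_H = max(EF_B=8, EF_D=14) = 14; EF_H = 14+3 = 17
ES_I = max(EF_E=11, EF_F=24, EF_G=13, EF_H=17) = 24; EF_I = 24+4 = 28
Expected project duration μ = 28 days. Critical path: B → D → F → I.

28 days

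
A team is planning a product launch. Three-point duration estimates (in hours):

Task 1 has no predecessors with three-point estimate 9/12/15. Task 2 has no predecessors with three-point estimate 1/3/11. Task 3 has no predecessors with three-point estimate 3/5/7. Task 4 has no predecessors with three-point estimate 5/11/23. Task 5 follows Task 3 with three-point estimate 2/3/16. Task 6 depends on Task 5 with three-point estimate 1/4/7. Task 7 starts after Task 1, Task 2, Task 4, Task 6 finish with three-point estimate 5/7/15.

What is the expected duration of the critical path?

22 hours

te_Task 1 = (9 + 4·12 + 15)/6 = 72/6 = 12
te_Task 2 = (1 + 4·3 + 11)/6 = 24/6 = 4
te_Task 3 = (3 + 4·5 + 7)/6 = 30/6 = 5
te_Task 4 = (5 + 4·11 + 23)/6 = 72/6 = 12
te_Task 5 = (2 + 4·3 + 16)/6 = 30/6 = 5
te_Task 6 = (1 + 4·4 + 7)/6 = 24/6 = 4
te_Task 7 = (5 + 4·7 + 15)/6 = 48/6 = 8

Forward pass:
ES_Task 1 = 0; EF_Task 1 = 12
ES_Task 2 = 0; EF_Task 2 = 4
ES_Task 3 = 0; EF_Task 3 = 5
ES_Task 4 = 0; EF_Task 4 = 12
ES_Task 5 = 5; EF_Task 5 = 5+5 = 10
ES_Task 6 = 10; EF_Task 6 = 10+4 = 14
ES_Task 7 = max(EF_Task 1=12, EF_Task 2=4, EF_Task 4=12, EF_Task 6=14) = 14; EF_Task 7 = 14+8 = 22
Expected project duration μ = 22 hours. Critical path: Task 3 → Task 5 → Task 6 → Task 7.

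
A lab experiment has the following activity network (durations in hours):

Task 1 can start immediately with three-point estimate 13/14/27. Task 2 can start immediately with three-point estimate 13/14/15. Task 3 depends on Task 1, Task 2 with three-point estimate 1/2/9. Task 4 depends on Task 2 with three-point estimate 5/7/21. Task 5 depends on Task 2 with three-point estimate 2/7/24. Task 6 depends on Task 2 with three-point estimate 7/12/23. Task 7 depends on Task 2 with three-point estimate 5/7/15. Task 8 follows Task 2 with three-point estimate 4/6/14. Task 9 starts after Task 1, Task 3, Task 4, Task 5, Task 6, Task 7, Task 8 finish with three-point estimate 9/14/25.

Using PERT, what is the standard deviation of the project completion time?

te_Task 1 = (13 + 4·14 + 27)/6 = 96/6 = 16; σ²_Task 1 = ((27−13)/6)² = 5.444
te_Task 2 = (13 + 4·14 + 15)/6 = 84/6 = 14; σ²_Task 2 = ((15−13)/6)² = 0.111
te_Task 3 = (1 + 4·2 + 9)/6 = 18/6 = 3; σ²_Task 3 = ((9−1)/6)² = 1.778
te_Task 4 = (5 + 4·7 + 21)/6 = 54/6 = 9; σ²_Task 4 = ((21−5)/6)² = 7.111
te_Task 5 = (2 + 4·7 + 24)/6 = 54/6 = 9; σ²_Task 5 = ((24−2)/6)² = 13.444
te_Task 6 = (7 + 4·12 + 23)/6 = 78/6 = 13; σ²_Task 6 = ((23−7)/6)² = 7.111
te_Task 7 = (5 + 4·7 + 15)/6 = 48/6 = 8; σ²_Task 7 = ((15−5)/6)² = 2.778
te_Task 8 = (4 + 4·6 + 14)/6 = 42/6 = 7; σ²_Task 8 = ((14−4)/6)² = 2.778
te_Task 9 = (9 + 4·14 + 25)/6 = 90/6 = 15; σ²_Task 9 = ((25−9)/6)² = 7.111

Forward pass:
ES_Task 1 = 0; EF_Task 1 = 16
ES_Task 2 = 0; EF_Task 2 = 14
ES_Task 3 = max(EF_Task 1=16, EF_Task 2=14) = 16; EF_Task 3 = 16+3 = 19
ES_Task 4 = 14; EF_Task 4 = 14+9 = 23
ES_Task 5 = 14; EF_Task 5 = 14+9 = 23
ES_Task 6 = 14; EF_Task 6 = 14+13 = 27
ES_Task 7 = 14; EF_Task 7 = 14+8 = 22
ES_Task 8 = 14; EF_Task 8 = 14+7 = 21
ES_Task 9 = max(EF_Task 1=16, EF_Task 3=19, EF_Task 4=23, EF_Task 5=23, EF_Task 6=27, EF_Task 7=22, EF_Task 8=21) = 27; EF_Task 9 = 27+15 = 42
Expected project duration μ = 42 hours. Critical path: Task 2 → Task 6 → Task 9.

Variance along critical path = 0.111 + 7.111 + 7.111 = 14.333
σ = √14.333 = 3.786 hours

3.79 hours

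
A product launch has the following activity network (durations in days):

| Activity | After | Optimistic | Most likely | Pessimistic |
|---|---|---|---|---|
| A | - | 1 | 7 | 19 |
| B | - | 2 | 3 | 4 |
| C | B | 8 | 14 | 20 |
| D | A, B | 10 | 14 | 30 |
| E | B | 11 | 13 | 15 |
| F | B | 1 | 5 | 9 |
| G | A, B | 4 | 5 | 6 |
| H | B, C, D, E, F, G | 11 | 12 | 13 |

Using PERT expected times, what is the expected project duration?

te_A = (1 + 4·7 + 19)/6 = 48/6 = 8
te_B = (2 + 4·3 + 4)/6 = 18/6 = 3
te_C = (8 + 4·14 + 20)/6 = 84/6 = 14
te_D = (10 + 4·14 + 30)/6 = 96/6 = 16
te_E = (11 + 4·13 + 15)/6 = 78/6 = 13
te_F = (1 + 4·5 + 9)/6 = 30/6 = 5
te_G = (4 + 4·5 + 6)/6 = 30/6 = 5
te_H = (11 + 4·12 + 13)/6 = 72/6 = 12

Forward pass:
ES_A = 0; EF_A = 8
ES_B = 0; EF_B = 3
ES_C = 3; EF_C = 3+14 = 17
ES_D = max(EF_A=8, EF_B=3) = 8; EF_D = 8+16 = 24
ES_E = 3; EF_E = 3+13 = 16
ES_F = 3; EF_F = 3+5 = 8
ES_G = max(EF_A=8, EF_B=3) = 8; EF_G = 8+5 = 13
ES_H = max(EF_B=3, EF_C=17, EF_D=24, EF_E=16, EF_F=8, EF_G=13) = 24; EF_H = 24+12 = 36
Expected project duration μ = 36 days. Critical path: A → D → H.

36 days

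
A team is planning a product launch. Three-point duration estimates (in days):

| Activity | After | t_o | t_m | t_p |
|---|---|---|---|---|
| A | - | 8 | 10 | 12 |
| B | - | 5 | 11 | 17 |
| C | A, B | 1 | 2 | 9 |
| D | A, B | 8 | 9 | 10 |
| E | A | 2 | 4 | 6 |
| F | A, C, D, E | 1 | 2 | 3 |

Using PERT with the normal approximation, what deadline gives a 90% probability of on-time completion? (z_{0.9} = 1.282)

te_A = (8 + 4·10 + 12)/6 = 60/6 = 10; σ²_A = ((12−8)/6)² = 0.444
te_B = (5 + 4·11 + 17)/6 = 66/6 = 11; σ²_B = ((17−5)/6)² = 4.000
te_C = (1 + 4·2 + 9)/6 = 18/6 = 3; σ²_C = ((9−1)/6)² = 1.778
te_D = (8 + 4·9 + 10)/6 = 54/6 = 9; σ²_D = ((10−8)/6)² = 0.111
te_E = (2 + 4·4 + 6)/6 = 24/6 = 4; σ²_E = ((6−2)/6)² = 0.444
te_F = (1 + 4·2 + 3)/6 = 12/6 = 2; σ²_F = ((3−1)/6)² = 0.111

Forward pass:
ES_A = 0; EF_A = 10
ES_B = 0; EF_B = 11
ES_C = max(EF_A=10, EF_B=11) = 11; EF_C = 11+3 = 14
ES_D = max(EF_A=10, EF_B=11) = 11; EF_D = 11+9 = 20
ES_E = 10; EF_E = 10+4 = 14
ES_F = max(EF_A=10, EF_C=14, EF_D=20, EF_E=14) = 20; EF_F = 20+2 = 22
Expected project duration μ = 22 days. Critical path: B → D → F.

Variance along critical path = 4.000 + 0.111 + 0.111 = 4.222; σ = 2.055 days.
D = μ + z·σ = 22 + 1.282·2.055 = 24.6 days

24.6 days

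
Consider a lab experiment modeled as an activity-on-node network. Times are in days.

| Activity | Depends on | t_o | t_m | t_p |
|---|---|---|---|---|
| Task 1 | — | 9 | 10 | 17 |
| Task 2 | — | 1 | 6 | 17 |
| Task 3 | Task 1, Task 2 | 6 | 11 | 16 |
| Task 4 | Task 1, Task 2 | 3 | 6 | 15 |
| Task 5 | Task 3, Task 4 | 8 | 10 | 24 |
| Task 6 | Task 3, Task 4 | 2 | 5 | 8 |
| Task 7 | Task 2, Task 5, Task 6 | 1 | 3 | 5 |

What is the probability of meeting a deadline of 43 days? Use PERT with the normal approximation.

te_Task 1 = (9 + 4·10 + 17)/6 = 66/6 = 11; σ²_Task 1 = ((17−9)/6)² = 1.778
te_Task 2 = (1 + 4·6 + 17)/6 = 42/6 = 7; σ²_Task 2 = ((17−1)/6)² = 7.111
te_Task 3 = (6 + 4·11 + 16)/6 = 66/6 = 11; σ²_Task 3 = ((16−6)/6)² = 2.778
te_Task 4 = (3 + 4·6 + 15)/6 = 42/6 = 7; σ²_Task 4 = ((15−3)/6)² = 4.000
te_Task 5 = (8 + 4·10 + 24)/6 = 72/6 = 12; σ²_Task 5 = ((24−8)/6)² = 7.111
te_Task 6 = (2 + 4·5 + 8)/6 = 30/6 = 5; σ²_Task 6 = ((8−2)/6)² = 1.000
te_Task 7 = (1 + 4·3 + 5)/6 = 18/6 = 3; σ²_Task 7 = ((5−1)/6)² = 0.444

Forward pass:
ES_Task 1 = 0; EF_Task 1 = 11
ES_Task 2 = 0; EF_Task 2 = 7
ES_Task 3 = max(EF_Task 1=11, EF_Task 2=7) = 11; EF_Task 3 = 11+11 = 22
ES_Task 4 = max(EF_Task 1=11, EF_Task 2=7) = 11; EF_Task 4 = 11+7 = 18
ES_Task 5 = max(EF_Task 3=22, EF_Task 4=18) = 22; EF_Task 5 = 22+12 = 34
ES_Task 6 = max(EF_Task 3=22, EF_Task 4=18) = 22; EF_Task 6 = 22+5 = 27
ES_Task 7 = max(EF_Task 2=7, EF_Task 5=34, EF_Task 6=27) = 34; EF_Task 7 = 34+3 = 37
Expected project duration μ = 37 days. Critical path: Task 1 → Task 3 → Task 5 → Task 7.

Variance along critical path = 1.778 + 2.778 + 7.111 + 0.444 = 12.111; σ = √12.111 = 3.480 days.
Z = (43 − 37) / 3.480 = 1.724
P(T ≤ 43) = Φ(1.724) ≈ 0.958

0.958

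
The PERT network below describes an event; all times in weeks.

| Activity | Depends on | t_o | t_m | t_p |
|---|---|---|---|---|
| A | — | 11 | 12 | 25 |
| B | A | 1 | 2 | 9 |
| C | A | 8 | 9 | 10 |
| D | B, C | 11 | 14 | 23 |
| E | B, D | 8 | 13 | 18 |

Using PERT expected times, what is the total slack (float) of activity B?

te_A = (11 + 4·12 + 25)/6 = 84/6 = 14
te_B = (1 + 4·2 + 9)/6 = 18/6 = 3
te_C = (8 + 4·9 + 10)/6 = 54/6 = 9
te_D = (11 + 4·14 + 23)/6 = 90/6 = 15
te_E = (8 + 4·13 + 18)/6 = 78/6 = 13

Forward pass:
ES_A = 0; EF_A = 14
ES_B = 14; EF_B = 14+3 = 17
ES_C = 14; EF_C = 14+9 = 23
ES_D = max(EF_B=17, EF_C=23) = 23; EF_D = 23+15 = 38
ES_E = max(EF_B=17, EF_D=38) = 38; EF_E = 38+13 = 51
Expected project duration μ = 51 weeks. Critical path: A → C → D → E.

Backward pass:
LF_E = 51; LS_E = 51−13 = 38
LF_D = LS_E = 38; LS_D = 38−15 = 23
LF_C = LS_D = 23; LS_C = 23−9 = 14
LF_B = min(LS_D=23, LS_E=38) = 23; LS_B = 23−3 = 20
LF_A = min(LS_B=20, LS_C=14) = 14; LS_A = 14−14 = 0
Slack_B = LS_B − ES_B = 20 − 14 = 6

6 weeks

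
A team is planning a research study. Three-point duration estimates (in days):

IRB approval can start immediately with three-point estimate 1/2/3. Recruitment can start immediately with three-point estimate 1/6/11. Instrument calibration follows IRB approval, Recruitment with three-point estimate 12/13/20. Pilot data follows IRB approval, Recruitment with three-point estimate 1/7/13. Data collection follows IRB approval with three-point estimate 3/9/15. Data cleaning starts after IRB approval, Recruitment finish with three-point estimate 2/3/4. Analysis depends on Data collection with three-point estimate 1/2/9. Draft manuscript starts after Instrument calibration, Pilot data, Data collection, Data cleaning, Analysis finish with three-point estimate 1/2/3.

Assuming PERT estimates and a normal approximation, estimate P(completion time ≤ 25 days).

0.918

te_IRB approval = (1 + 4·2 + 3)/6 = 12/6 = 2; σ²_IRB approval = ((3−1)/6)² = 0.111
te_Recruitment = (1 + 4·6 + 11)/6 = 36/6 = 6; σ²_Recruitment = ((11−1)/6)² = 2.778
te_Instrument calibration = (12 + 4·13 + 20)/6 = 84/6 = 14; σ²_Instrument calibration = ((20−12)/6)² = 1.778
te_Pilot data = (1 + 4·7 + 13)/6 = 42/6 = 7; σ²_Pilot data = ((13−1)/6)² = 4.000
te_Data collection = (3 + 4·9 + 15)/6 = 54/6 = 9; σ²_Data collection = ((15−3)/6)² = 4.000
te_Data cleaning = (2 + 4·3 + 4)/6 = 18/6 = 3; σ²_Data cleaning = ((4−2)/6)² = 0.111
te_Analysis = (1 + 4·2 + 9)/6 = 18/6 = 3; σ²_Analysis = ((9−1)/6)² = 1.778
te_Draft manuscript = (1 + 4·2 + 3)/6 = 12/6 = 2; σ²_Draft manuscript = ((3−1)/6)² = 0.111

Forward pass:
ES_IRB approval = 0; EF_IRB approval = 2
ES_Recruitment = 0; EF_Recruitment = 6
ES_Instrument calibration = max(EF_IRB approval=2, EF_Recruitment=6) = 6; EF_Instrument calibration = 6+14 = 20
ES_Pilot data = max(EF_IRB approval=2, EF_Recruitment=6) = 6; EF_Pilot data = 6+7 = 13
ES_Data collection = 2; EF_Data collection = 2+9 = 11
ES_Data cleaning = max(EF_IRB approval=2, EF_Recruitment=6) = 6; EF_Data cleaning = 6+3 = 9
ES_Analysis = 11; EF_Analysis = 11+3 = 14
ES_Draft manuscript = max(EF_Instrument calibration=20, EF_Pilot data=13, EF_Data collection=11, EF_Data cleaning=9, EF_Analysis=14) = 20; EF_Draft manuscript = 20+2 = 22
Expected project duration μ = 22 days. Critical path: Recruitment → Instrument calibration → Draft manuscript.

Variance along critical path = 2.778 + 1.778 + 0.111 = 4.667; σ = √4.667 = 2.160 days.
Z = (25 − 22) / 2.160 = 1.389
P(T ≤ 25) = Φ(1.389) ≈ 0.918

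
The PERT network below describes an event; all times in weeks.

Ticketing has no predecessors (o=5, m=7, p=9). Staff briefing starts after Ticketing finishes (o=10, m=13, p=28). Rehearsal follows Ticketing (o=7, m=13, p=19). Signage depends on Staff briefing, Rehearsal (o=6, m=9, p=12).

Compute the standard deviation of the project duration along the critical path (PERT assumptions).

te_Ticketing = (5 + 4·7 + 9)/6 = 42/6 = 7; σ²_Ticketing = ((9−5)/6)² = 0.444
te_Staff briefing = (10 + 4·13 + 28)/6 = 90/6 = 15; σ²_Staff briefing = ((28−10)/6)² = 9.000
te_Rehearsal = (7 + 4·13 + 19)/6 = 78/6 = 13; σ²_Rehearsal = ((19−7)/6)² = 4.000
te_Signage = (6 + 4·9 + 12)/6 = 54/6 = 9; σ²_Signage = ((12−6)/6)² = 1.000

Forward pass:
ES_Ticketing = 0; EF_Ticketing = 7
ES_Staff briefing = 7; EF_Staff briefing = 7+15 = 22
ES_Rehearsal = 7; EF_Rehearsal = 7+13 = 20
ES_Signage = max(EF_Staff briefing=22, EF_Rehearsal=20) = 22; EF_Signage = 22+9 = 31
Expected project duration μ = 31 weeks. Critical path: Ticketing → Staff briefing → Signage.

Variance along critical path = 0.444 + 9.000 + 1.000 = 10.444
σ = √10.444 = 3.232 weeks

3.23 weeks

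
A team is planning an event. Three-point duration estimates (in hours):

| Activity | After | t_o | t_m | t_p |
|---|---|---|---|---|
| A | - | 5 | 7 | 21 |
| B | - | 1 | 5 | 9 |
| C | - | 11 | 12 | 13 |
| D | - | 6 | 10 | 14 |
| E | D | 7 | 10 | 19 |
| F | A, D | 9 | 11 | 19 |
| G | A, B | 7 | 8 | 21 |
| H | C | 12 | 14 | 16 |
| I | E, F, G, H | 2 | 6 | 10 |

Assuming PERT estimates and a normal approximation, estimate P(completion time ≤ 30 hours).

0.095

te_A = (5 + 4·7 + 21)/6 = 54/6 = 9; σ²_A = ((21−5)/6)² = 7.111
te_B = (1 + 4·5 + 9)/6 = 30/6 = 5; σ²_B = ((9−1)/6)² = 1.778
te_C = (11 + 4·12 + 13)/6 = 72/6 = 12; σ²_C = ((13−11)/6)² = 0.111
te_D = (6 + 4·10 + 14)/6 = 60/6 = 10; σ²_D = ((14−6)/6)² = 1.778
te_E = (7 + 4·10 + 19)/6 = 66/6 = 11; σ²_E = ((19−7)/6)² = 4.000
te_F = (9 + 4·11 + 19)/6 = 72/6 = 12; σ²_F = ((19−9)/6)² = 2.778
te_G = (7 + 4·8 + 21)/6 = 60/6 = 10; σ²_G = ((21−7)/6)² = 5.444
te_H = (12 + 4·14 + 16)/6 = 84/6 = 14; σ²_H = ((16−12)/6)² = 0.444
te_I = (2 + 4·6 + 10)/6 = 36/6 = 6; σ²_I = ((10−2)/6)² = 1.778

Forward pass:
ES_A = 0; EF_A = 9
ES_B = 0; EF_B = 5
ES_C = 0; EF_C = 12
ES_D = 0; EF_D = 10
ES_E = 10; EF_E = 10+11 = 21
ES_F = max(EF_A=9, EF_D=10) = 10; EF_F = 10+12 = 22
ES_G = max(EF_A=9, EF_B=5) = 9; EF_G = 9+10 = 19
ES_H = 12; EF_H = 12+14 = 26
ES_I = max(EF_E=21, EF_F=22, EF_G=19, EF_H=26) = 26; EF_I = 26+6 = 32
Expected project duration μ = 32 hours. Critical path: C → H → I.

Variance along critical path = 0.111 + 0.444 + 1.778 = 2.333; σ = √2.333 = 1.528 hours.
Z = (30 − 32) / 1.528 = -1.309
P(T ≤ 30) = Φ(-1.309) ≈ 0.095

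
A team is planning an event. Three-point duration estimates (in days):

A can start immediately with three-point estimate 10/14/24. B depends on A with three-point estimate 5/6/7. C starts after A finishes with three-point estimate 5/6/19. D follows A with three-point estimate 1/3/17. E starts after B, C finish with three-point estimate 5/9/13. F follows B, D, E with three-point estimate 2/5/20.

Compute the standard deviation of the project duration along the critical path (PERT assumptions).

4.65 days

te_A = (10 + 4·14 + 24)/6 = 90/6 = 15; σ²_A = ((24−10)/6)² = 5.444
te_B = (5 + 4·6 + 7)/6 = 36/6 = 6; σ²_B = ((7−5)/6)² = 0.111
te_C = (5 + 4·6 + 19)/6 = 48/6 = 8; σ²_C = ((19−5)/6)² = 5.444
te_D = (1 + 4·3 + 17)/6 = 30/6 = 5; σ²_D = ((17−1)/6)² = 7.111
te_E = (5 + 4·9 + 13)/6 = 54/6 = 9; σ²_E = ((13−5)/6)² = 1.778
te_F = (2 + 4·5 + 20)/6 = 42/6 = 7; σ²_F = ((20−2)/6)² = 9.000

Forward pass:
ES_A = 0; EF_A = 15
ES_B = 15; EF_B = 15+6 = 21
ES_C = 15; EF_C = 15+8 = 23
ES_D = 15; EF_D = 15+5 = 20
ES_E = max(EF_B=21, EF_C=23) = 23; EF_E = 23+9 = 32
ES_F = max(EF_B=21, EF_D=20, EF_E=32) = 32; EF_F = 32+7 = 39
Expected project duration μ = 39 days. Critical path: A → C → E → F.

Variance along critical path = 5.444 + 5.444 + 1.778 + 9.000 = 21.667
σ = √21.667 = 4.655 days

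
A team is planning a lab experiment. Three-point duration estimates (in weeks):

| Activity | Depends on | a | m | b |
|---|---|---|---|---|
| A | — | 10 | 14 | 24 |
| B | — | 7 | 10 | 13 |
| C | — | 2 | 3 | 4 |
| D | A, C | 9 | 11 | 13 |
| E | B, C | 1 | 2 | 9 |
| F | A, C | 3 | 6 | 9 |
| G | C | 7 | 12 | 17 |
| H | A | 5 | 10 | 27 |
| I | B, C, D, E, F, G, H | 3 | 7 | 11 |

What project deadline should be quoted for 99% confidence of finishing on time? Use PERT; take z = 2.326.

44.6 weeks

te_A = (10 + 4·14 + 24)/6 = 90/6 = 15; σ²_A = ((24−10)/6)² = 5.444
te_B = (7 + 4·10 + 13)/6 = 60/6 = 10; σ²_B = ((13−7)/6)² = 1.000
te_C = (2 + 4·3 + 4)/6 = 18/6 = 3; σ²_C = ((4−2)/6)² = 0.111
te_D = (9 + 4·11 + 13)/6 = 66/6 = 11; σ²_D = ((13−9)/6)² = 0.444
te_E = (1 + 4·2 + 9)/6 = 18/6 = 3; σ²_E = ((9−1)/6)² = 1.778
te_F = (3 + 4·6 + 9)/6 = 36/6 = 6; σ²_F = ((9−3)/6)² = 1.000
te_G = (7 + 4·12 + 17)/6 = 72/6 = 12; σ²_G = ((17−7)/6)² = 2.778
te_H = (5 + 4·10 + 27)/6 = 72/6 = 12; σ²_H = ((27−5)/6)² = 13.444
te_I = (3 + 4·7 + 11)/6 = 42/6 = 7; σ²_I = ((11−3)/6)² = 1.778

Forward pass:
ES_A = 0; EF_A = 15
ES_B = 0; EF_B = 10
ES_C = 0; EF_C = 3
ES_D = max(EF_A=15, EF_C=3) = 15; EF_D = 15+11 = 26
ES_E = max(EF_B=10, EF_C=3) = 10; EF_E = 10+3 = 13
ES_F = max(EF_A=15, EF_C=3) = 15; EF_F = 15+6 = 21
ES_G = 3; EF_G = 3+12 = 15
ES_H = 15; EF_H = 15+12 = 27
ES_I = max(EF_B=10, EF_C=3, EF_D=26, EF_E=13, EF_F=21, EF_G=15, EF_H=27) = 27; EF_I = 27+7 = 34
Expected project duration μ = 34 weeks. Critical path: A → H → I.

Variance along critical path = 5.444 + 13.444 + 1.778 = 20.667; σ = 4.546 weeks.
D = μ + z·σ = 34 + 2.326·4.546 = 44.6 weeks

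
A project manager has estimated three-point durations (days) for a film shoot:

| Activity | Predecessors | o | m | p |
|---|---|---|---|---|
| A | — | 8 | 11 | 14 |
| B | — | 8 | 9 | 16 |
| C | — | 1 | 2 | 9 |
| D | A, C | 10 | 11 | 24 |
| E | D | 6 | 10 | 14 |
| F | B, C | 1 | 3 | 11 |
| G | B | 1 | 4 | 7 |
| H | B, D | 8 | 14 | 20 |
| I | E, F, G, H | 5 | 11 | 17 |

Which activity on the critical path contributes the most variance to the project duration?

D

te_A = (8 + 4·11 + 14)/6 = 66/6 = 11; σ²_A = ((14−8)/6)² = 1.000
te_B = (8 + 4·9 + 16)/6 = 60/6 = 10; σ²_B = ((16−8)/6)² = 1.778
te_C = (1 + 4·2 + 9)/6 = 18/6 = 3; σ²_C = ((9−1)/6)² = 1.778
te_D = (10 + 4·11 + 24)/6 = 78/6 = 13; σ²_D = ((24−10)/6)² = 5.444
te_E = (6 + 4·10 + 14)/6 = 60/6 = 10; σ²_E = ((14−6)/6)² = 1.778
te_F = (1 + 4·3 + 11)/6 = 24/6 = 4; σ²_F = ((11−1)/6)² = 2.778
te_G = (1 + 4·4 + 7)/6 = 24/6 = 4; σ²_G = ((7−1)/6)² = 1.000
te_H = (8 + 4·14 + 20)/6 = 84/6 = 14; σ²_H = ((20−8)/6)² = 4.000
te_I = (5 + 4·11 + 17)/6 = 66/6 = 11; σ²_I = ((17−5)/6)² = 4.000

Forward pass:
ES_A = 0; EF_A = 11
ES_B = 0; EF_B = 10
ES_C = 0; EF_C = 3
ES_D = max(EF_A=11, EF_C=3) = 11; EF_D = 11+13 = 24
ES_E = 24; EF_E = 24+10 = 34
ES_F = max(EF_B=10, EF_C=3) = 10; EF_F = 10+4 = 14
ES_G = 10; EF_G = 10+4 = 14
ES_H = max(EF_B=10, EF_D=24) = 24; EF_H = 24+14 = 38
ES_I = max(EF_E=34, EF_F=14, EF_G=14, EF_H=38) = 38; EF_I = 38+11 = 49
Expected project duration μ = 49 days. Critical path: A → D → H → I.

Variances on critical path: σ²_A=1.000, σ²_D=5.444, σ²_H=4.000, σ²_I=4.000.
Largest is σ²_D = 5.444.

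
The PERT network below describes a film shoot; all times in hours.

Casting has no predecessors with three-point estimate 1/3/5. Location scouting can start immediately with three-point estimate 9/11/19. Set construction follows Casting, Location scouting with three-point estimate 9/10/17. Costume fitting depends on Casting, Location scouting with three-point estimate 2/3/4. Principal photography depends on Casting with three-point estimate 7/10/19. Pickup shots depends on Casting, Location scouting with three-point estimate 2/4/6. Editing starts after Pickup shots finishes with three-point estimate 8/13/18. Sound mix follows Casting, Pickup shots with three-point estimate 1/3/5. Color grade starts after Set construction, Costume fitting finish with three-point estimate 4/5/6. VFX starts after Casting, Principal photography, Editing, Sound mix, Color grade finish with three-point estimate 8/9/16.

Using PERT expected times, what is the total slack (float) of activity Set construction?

te_Casting = (1 + 4·3 + 5)/6 = 18/6 = 3
te_Location scouting = (9 + 4·11 + 19)/6 = 72/6 = 12
te_Set construction = (9 + 4·10 + 17)/6 = 66/6 = 11
te_Costume fitting = (2 + 4·3 + 4)/6 = 18/6 = 3
te_Principal photography = (7 + 4·10 + 19)/6 = 66/6 = 11
te_Pickup shots = (2 + 4·4 + 6)/6 = 24/6 = 4
te_Editing = (8 + 4·13 + 18)/6 = 78/6 = 13
te_Sound mix = (1 + 4·3 + 5)/6 = 18/6 = 3
te_Color grade = (4 + 4·5 + 6)/6 = 30/6 = 5
te_VFX = (8 + 4·9 + 16)/6 = 60/6 = 10

Forward pass:
ES_Casting = 0; EF_Casting = 3
ES_Location scouting = 0; EF_Location scouting = 12
ES_Set construction = max(EF_Casting=3, EF_Location scouting=12) = 12; EF_Set construction = 12+11 = 23
ES_Costume fitting = max(EF_Casting=3, EF_Location scouting=12) = 12; EF_Costume fitting = 12+3 = 15
ES_Principal photography = 3; EF_Principal photography = 3+11 = 14
ES_Pickup shots = max(EF_Casting=3, EF_Location scouting=12) = 12; EF_Pickup shots = 12+4 = 16
ES_Editing = 16; EF_Editing = 16+13 = 29
ES_Sound mix = max(EF_Casting=3, EF_Pickup shots=16) = 16; EF_Sound mix = 16+3 = 19
ES_Color grade = max(EF_Set construction=23, EF_Costume fitting=15) = 23; EF_Color grade = 23+5 = 28
ES_VFX = max(EF_Casting=3, EF_Principal photography=14, EF_Editing=29, EF_Sound mix=19, EF_Color grade=28) = 29; EF_VFX = 29+10 = 39
Expected project duration μ = 39 hours. Critical path: Location scouting → Pickup shots → Editing → VFX.

Backward pass:
LF_VFX = 39; LS_VFX = 39−10 = 29
LF_Color grade = LS_VFX = 29; LS_Color grade = 29−5 = 24
LF_Sound mix = LS_VFX = 29; LS_Sound mix = 29−3 = 26
LF_Editing = LS_VFX = 29; LS_Editing = 29−13 = 16
LF_Pickup shots = min(LS_Editing=16, LS_Sound mix=26) = 16; LS_Pickup shots = 16−4 = 12
LF_Principal photography = LS_VFX = 29; LS_Principal photography = 29−11 = 18
LF_Costume fitting = LS_Color grade = 24; LS_Costume fitting = 24−3 = 21
LF_Set construction = LS_Color grade = 24; LS_Set construction = 24−11 = 13
LF_Location scouting = min(LS_Set construction=13, LS_Costume fitting=21, LS_Pickup shots=12) = 12; LS_Location scouting = 12−12 = 0
LF_Casting = min(LS_Set construction=13, LS_Costume fitting=21, LS_Principal photography=18, LS_Pickup shots=12, LS_Sound mix=26, LS_VFX=29) = 12; LS_Casting = 12−3 = 9
Slack_Set construction = LS_Set construction − ES_Set construction = 13 − 12 = 1

1 hours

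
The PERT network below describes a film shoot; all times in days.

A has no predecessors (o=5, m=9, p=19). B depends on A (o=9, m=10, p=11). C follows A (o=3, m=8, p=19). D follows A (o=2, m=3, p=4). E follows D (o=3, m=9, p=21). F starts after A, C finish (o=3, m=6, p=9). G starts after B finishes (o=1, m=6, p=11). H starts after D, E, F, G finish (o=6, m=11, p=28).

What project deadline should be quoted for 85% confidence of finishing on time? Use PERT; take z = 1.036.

te_A = (5 + 4·9 + 19)/6 = 60/6 = 10; σ²_A = ((19−5)/6)² = 5.444
te_B = (9 + 4·10 + 11)/6 = 60/6 = 10; σ²_B = ((11−9)/6)² = 0.111
te_C = (3 + 4·8 + 19)/6 = 54/6 = 9; σ²_C = ((19−3)/6)² = 7.111
te_D = (2 + 4·3 + 4)/6 = 18/6 = 3; σ²_D = ((4−2)/6)² = 0.111
te_E = (3 + 4·9 + 21)/6 = 60/6 = 10; σ²_E = ((21−3)/6)² = 9.000
te_F = (3 + 4·6 + 9)/6 = 36/6 = 6; σ²_F = ((9−3)/6)² = 1.000
te_G = (1 + 4·6 + 11)/6 = 36/6 = 6; σ²_G = ((11−1)/6)² = 2.778
te_H = (6 + 4·11 + 28)/6 = 78/6 = 13; σ²_H = ((28−6)/6)² = 13.444

Forward pass:
ES_A = 0; EF_A = 10
ES_B = 10; EF_B = 10+10 = 20
ES_C = 10; EF_C = 10+9 = 19
ES_D = 10; EF_D = 10+3 = 13
ES_E = 13; EF_E = 13+10 = 23
ES_F = max(EF_A=10, EF_C=19) = 19; EF_F = 19+6 = 25
ES_G = 20; EF_G = 20+6 = 26
ES_H = max(EF_D=13, EF_E=23, EF_F=25, EF_G=26) = 26; EF_H = 26+13 = 39
Expected project duration μ = 39 days. Critical path: A → B → G → H.

Variance along critical path = 5.444 + 0.111 + 2.778 + 13.444 = 21.778; σ = 4.667 days.
D = μ + z·σ = 39 + 1.036·4.667 = 43.8 days

43.8 days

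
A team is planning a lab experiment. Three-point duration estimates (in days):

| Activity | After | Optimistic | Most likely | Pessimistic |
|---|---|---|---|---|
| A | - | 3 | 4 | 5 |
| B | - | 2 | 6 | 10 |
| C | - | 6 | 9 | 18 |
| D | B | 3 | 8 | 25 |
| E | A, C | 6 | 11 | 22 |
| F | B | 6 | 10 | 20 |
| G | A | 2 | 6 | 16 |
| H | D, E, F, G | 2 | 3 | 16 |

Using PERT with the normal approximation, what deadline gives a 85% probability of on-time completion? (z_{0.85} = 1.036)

te_A = (3 + 4·4 + 5)/6 = 24/6 = 4; σ²_A = ((5−3)/6)² = 0.111
te_B = (2 + 4·6 + 10)/6 = 36/6 = 6; σ²_B = ((10−2)/6)² = 1.778
te_C = (6 + 4·9 + 18)/6 = 60/6 = 10; σ²_C = ((18−6)/6)² = 4.000
te_D = (3 + 4·8 + 25)/6 = 60/6 = 10; σ²_D = ((25−3)/6)² = 13.444
te_E = (6 + 4·11 + 22)/6 = 72/6 = 12; σ²_E = ((22−6)/6)² = 7.111
te_F = (6 + 4·10 + 20)/6 = 66/6 = 11; σ²_F = ((20−6)/6)² = 5.444
te_G = (2 + 4·6 + 16)/6 = 42/6 = 7; σ²_G = ((16−2)/6)² = 5.444
te_H = (2 + 4·3 + 16)/6 = 30/6 = 5; σ²_H = ((16−2)/6)² = 5.444

Forward pass:
ES_A = 0; EF_A = 4
ES_B = 0; EF_B = 6
ES_C = 0; EF_C = 10
ES_D = 6; EF_D = 6+10 = 16
ES_E = max(EF_A=4, EF_C=10) = 10; EF_E = 10+12 = 22
ES_F = 6; EF_F = 6+11 = 17
ES_G = 4; EF_G = 4+7 = 11
ES_H = max(EF_D=16, EF_E=22, EF_F=17, EF_G=11) = 22; EF_H = 22+5 = 27
Expected project duration μ = 27 days. Critical path: C → E → H.

Variance along critical path = 4.000 + 7.111 + 5.444 = 16.556; σ = 4.069 days.
D = μ + z·σ = 27 + 1.036·4.069 = 31.2 days

31.2 days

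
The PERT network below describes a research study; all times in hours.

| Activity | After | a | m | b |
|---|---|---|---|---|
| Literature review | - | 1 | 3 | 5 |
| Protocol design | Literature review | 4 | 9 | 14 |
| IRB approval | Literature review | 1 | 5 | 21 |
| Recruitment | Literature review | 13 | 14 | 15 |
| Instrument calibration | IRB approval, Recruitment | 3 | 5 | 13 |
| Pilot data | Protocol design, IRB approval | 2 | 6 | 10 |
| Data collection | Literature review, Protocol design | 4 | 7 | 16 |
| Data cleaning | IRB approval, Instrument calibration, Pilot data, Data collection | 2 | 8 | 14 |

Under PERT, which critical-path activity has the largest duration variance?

Data cleaning

te_Literature review = (1 + 4·3 + 5)/6 = 18/6 = 3; σ²_Literature review = ((5−1)/6)² = 0.444
te_Protocol design = (4 + 4·9 + 14)/6 = 54/6 = 9; σ²_Protocol design = ((14−4)/6)² = 2.778
te_IRB approval = (1 + 4·5 + 21)/6 = 42/6 = 7; σ²_IRB approval = ((21−1)/6)² = 11.111
te_Recruitment = (13 + 4·14 + 15)/6 = 84/6 = 14; σ²_Recruitment = ((15−13)/6)² = 0.111
te_Instrument calibration = (3 + 4·5 + 13)/6 = 36/6 = 6; σ²_Instrument calibration = ((13−3)/6)² = 2.778
te_Pilot data = (2 + 4·6 + 10)/6 = 36/6 = 6; σ²_Pilot data = ((10−2)/6)² = 1.778
te_Data collection = (4 + 4·7 + 16)/6 = 48/6 = 8; σ²_Data collection = ((16−4)/6)² = 4.000
te_Data cleaning = (2 + 4·8 + 14)/6 = 48/6 = 8; σ²_Data cleaning = ((14−2)/6)² = 4.000

Forward pass:
ES_Literature review = 0; EF_Literature review = 3
ES_Protocol design = 3; EF_Protocol design = 3+9 = 12
ES_IRB approval = 3; EF_IRB approval = 3+7 = 10
ES_Recruitment = 3; EF_Recruitment = 3+14 = 17
ES_Instrument calibration = max(EF_IRB approval=10, EF_Recruitment=17) = 17; EF_Instrument calibration = 17+6 = 23
ES_Pilot data = max(EF_Protocol design=12, EF_IRB approval=10) = 12; EF_Pilot data = 12+6 = 18
ES_Data collection = max(EF_Literature review=3, EF_Protocol design=12) = 12; EF_Data collection = 12+8 = 20
ES_Data cleaning = max(EF_IRB approval=10, EF_Instrument calibration=23, EF_Pilot data=18, EF_Data collection=20) = 23; EF_Data cleaning = 23+8 = 31
Expected project duration μ = 31 hours. Critical path: Literature review → Recruitment → Instrument calibration → Data cleaning.

Variances on critical path: σ²_Literature review=0.444, σ²_Recruitment=0.111, σ²_Instrument calibration=2.778, σ²_Data cleaning=4.000.
Largest is σ²_Data cleaning = 4.000.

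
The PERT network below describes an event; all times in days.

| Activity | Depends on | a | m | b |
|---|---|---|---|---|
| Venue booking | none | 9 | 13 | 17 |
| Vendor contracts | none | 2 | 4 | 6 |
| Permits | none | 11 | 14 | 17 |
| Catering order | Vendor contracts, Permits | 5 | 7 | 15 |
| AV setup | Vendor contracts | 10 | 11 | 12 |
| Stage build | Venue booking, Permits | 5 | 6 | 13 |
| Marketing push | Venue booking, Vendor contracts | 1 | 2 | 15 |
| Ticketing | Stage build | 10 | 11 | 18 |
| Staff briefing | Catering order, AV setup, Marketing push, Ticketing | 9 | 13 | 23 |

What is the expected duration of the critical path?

te_Venue booking = (9 + 4·13 + 17)/6 = 78/6 = 13
te_Vendor contracts = (2 + 4·4 + 6)/6 = 24/6 = 4
te_Permits = (11 + 4·14 + 17)/6 = 84/6 = 14
te_Catering order = (5 + 4·7 + 15)/6 = 48/6 = 8
te_AV setup = (10 + 4·11 + 12)/6 = 66/6 = 11
te_Stage build = (5 + 4·6 + 13)/6 = 42/6 = 7
te_Marketing push = (1 + 4·2 + 15)/6 = 24/6 = 4
te_Ticketing = (10 + 4·11 + 18)/6 = 72/6 = 12
te_Staff briefing = (9 + 4·13 + 23)/6 = 84/6 = 14

Forward pass:
ES_Venue booking = 0; EF_Venue booking = 13
ES_Vendor contracts = 0; EF_Vendor contracts = 4
ES_Permits = 0; EF_Permits = 14
ES_Catering order = max(EF_Vendor contracts=4, EF_Permits=14) = 14; EF_Catering order = 14+8 = 22
ES_AV setup = 4; EF_AV setup = 4+11 = 15
ES_Stage build = max(EF_Venue booking=13, EF_Permits=14) = 14; EF_Stage build = 14+7 = 21
ES_Marketing push = max(EF_Venue booking=13, EF_Vendor contracts=4) = 13; EF_Marketing push = 13+4 = 17
ES_Ticketing = 21; EF_Ticketing = 21+12 = 33
ES_Staff briefing = max(EF_Catering order=22, EF_AV setup=15, EF_Marketing push=17, EF_Ticketing=33) = 33; EF_Staff briefing = 33+14 = 47
Expected project duration μ = 47 days. Critical path: Permits → Stage build → Ticketing → Staff briefing.

47 days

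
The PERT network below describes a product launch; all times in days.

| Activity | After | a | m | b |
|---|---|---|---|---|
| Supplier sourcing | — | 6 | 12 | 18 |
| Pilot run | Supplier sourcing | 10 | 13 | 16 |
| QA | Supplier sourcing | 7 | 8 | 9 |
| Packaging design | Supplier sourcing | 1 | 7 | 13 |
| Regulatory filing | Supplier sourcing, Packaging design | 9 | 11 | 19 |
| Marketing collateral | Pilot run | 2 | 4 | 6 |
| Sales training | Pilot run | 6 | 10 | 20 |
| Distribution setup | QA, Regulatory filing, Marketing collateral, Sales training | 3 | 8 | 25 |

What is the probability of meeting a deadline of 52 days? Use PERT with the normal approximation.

te_Supplier sourcing = (6 + 4·12 + 18)/6 = 72/6 = 12; σ²_Supplier sourcing = ((18−6)/6)² = 4.000
te_Pilot run = (10 + 4·13 + 16)/6 = 78/6 = 13; σ²_Pilot run = ((16−10)/6)² = 1.000
te_QA = (7 + 4·8 + 9)/6 = 48/6 = 8; σ²_QA = ((9−7)/6)² = 0.111
te_Packaging design = (1 + 4·7 + 13)/6 = 42/6 = 7; σ²_Packaging design = ((13−1)/6)² = 4.000
te_Regulatory filing = (9 + 4·11 + 19)/6 = 72/6 = 12; σ²_Regulatory filing = ((19−9)/6)² = 2.778
te_Marketing collateral = (2 + 4·4 + 6)/6 = 24/6 = 4; σ²_Marketing collateral = ((6−2)/6)² = 0.444
te_Sales training = (6 + 4·10 + 20)/6 = 66/6 = 11; σ²_Sales training = ((20−6)/6)² = 5.444
te_Distribution setup = (3 + 4·8 + 25)/6 = 60/6 = 10; σ²_Distribution setup = ((25−3)/6)² = 13.444

Forward pass:
ES_Supplier sourcing = 0; EF_Supplier sourcing = 12
ES_Pilot run = 12; EF_Pilot run = 12+13 = 25
ES_QA = 12; EF_QA = 12+8 = 20
ES_Packaging design = 12; EF_Packaging design = 12+7 = 19
ES_Regulatory filing = max(EF_Supplier sourcing=12, EF_Packaging design=19) = 19; EF_Regulatory filing = 19+12 = 31
ES_Marketing collateral = 25; EF_Marketing collateral = 25+4 = 29
ES_Sales training = 25; EF_Sales training = 25+11 = 36
ES_Distribution setup = max(EF_QA=20, EF_Regulatory filing=31, EF_Marketing collateral=29, EF_Sales training=36) = 36; EF_Distribution setup = 36+10 = 46
Expected project duration μ = 46 days. Critical path: Supplier sourcing → Pilot run → Sales training → Distribution setup.

Variance along critical path = 4.000 + 1.000 + 5.444 + 13.444 = 23.889; σ = √23.889 = 4.888 days.
Z = (52 − 46) / 4.888 = 1.228
P(T ≤ 52) = Φ(1.228) ≈ 0.890

0.890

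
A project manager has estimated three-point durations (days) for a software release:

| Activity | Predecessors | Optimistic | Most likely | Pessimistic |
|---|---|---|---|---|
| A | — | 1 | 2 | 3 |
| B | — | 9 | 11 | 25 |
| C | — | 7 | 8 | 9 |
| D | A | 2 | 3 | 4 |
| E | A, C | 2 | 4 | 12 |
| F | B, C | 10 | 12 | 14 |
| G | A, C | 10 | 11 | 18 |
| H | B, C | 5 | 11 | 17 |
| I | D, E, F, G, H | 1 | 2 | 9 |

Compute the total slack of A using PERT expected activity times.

11 days

te_A = (1 + 4·2 + 3)/6 = 12/6 = 2
te_B = (9 + 4·11 + 25)/6 = 78/6 = 13
te_C = (7 + 4·8 + 9)/6 = 48/6 = 8
te_D = (2 + 4·3 + 4)/6 = 18/6 = 3
te_E = (2 + 4·4 + 12)/6 = 30/6 = 5
te_F = (10 + 4·12 + 14)/6 = 72/6 = 12
te_G = (10 + 4·11 + 18)/6 = 72/6 = 12
te_H = (5 + 4·11 + 17)/6 = 66/6 = 11
te_I = (1 + 4·2 + 9)/6 = 18/6 = 3

Forward pass:
ES_A = 0; EF_A = 2
ES_B = 0; EF_B = 13
ES_C = 0; EF_C = 8
ES_D = 2; EF_D = 2+3 = 5
ES_E = max(EF_A=2, EF_C=8) = 8; EF_E = 8+5 = 13
ES_F = max(EF_B=13, EF_C=8) = 13; EF_F = 13+12 = 25
ES_G = max(EF_A=2, EF_C=8) = 8; EF_G = 8+12 = 20
ES_H = max(EF_B=13, EF_C=8) = 13; EF_H = 13+11 = 24
ES_I = max(EF_D=5, EF_E=13, EF_F=25, EF_G=20, EF_H=24) = 25; EF_I = 25+3 = 28
Expected project duration μ = 28 days. Critical path: B → F → I.

Backward pass:
LF_I = 28; LS_I = 28−3 = 25
LF_H = LS_I = 25; LS_H = 25−11 = 14
LF_G = LS_I = 25; LS_G = 25−12 = 13
LF_F = LS_I = 25; LS_F = 25−12 = 13
LF_E = LS_I = 25; LS_E = 25−5 = 20
LF_D = LS_I = 25; LS_D = 25−3 = 22
LF_C = min(LS_E=20, LS_F=13, LS_G=13, LS_H=14) = 13; LS_C = 13−8 = 5
LF_B = min(LS_F=13, LS_H=14) = 13; LS_B = 13−13 = 0
LF_A = min(LS_D=22, LS_E=20, LS_G=13) = 13; LS_A = 13−2 = 11
Slack_A = LS_A − ES_A = 11 − 0 = 11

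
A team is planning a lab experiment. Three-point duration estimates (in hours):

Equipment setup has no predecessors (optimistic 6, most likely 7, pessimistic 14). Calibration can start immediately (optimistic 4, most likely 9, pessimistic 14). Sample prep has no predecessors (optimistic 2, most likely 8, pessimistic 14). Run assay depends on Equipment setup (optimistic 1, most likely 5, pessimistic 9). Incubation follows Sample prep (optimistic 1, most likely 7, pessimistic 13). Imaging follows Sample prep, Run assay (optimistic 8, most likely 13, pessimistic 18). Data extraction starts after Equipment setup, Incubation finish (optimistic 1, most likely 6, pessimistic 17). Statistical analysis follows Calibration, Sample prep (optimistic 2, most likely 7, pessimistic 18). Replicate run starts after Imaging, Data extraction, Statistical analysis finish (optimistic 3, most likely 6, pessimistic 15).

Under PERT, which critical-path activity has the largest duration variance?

Replicate run

te_Equipment setup = (6 + 4·7 + 14)/6 = 48/6 = 8; σ²_Equipment setup = ((14−6)/6)² = 1.778
te_Calibration = (4 + 4·9 + 14)/6 = 54/6 = 9; σ²_Calibration = ((14−4)/6)² = 2.778
te_Sample prep = (2 + 4·8 + 14)/6 = 48/6 = 8; σ²_Sample prep = ((14−2)/6)² = 4.000
te_Run assay = (1 + 4·5 + 9)/6 = 30/6 = 5; σ²_Run assay = ((9−1)/6)² = 1.778
te_Incubation = (1 + 4·7 + 13)/6 = 42/6 = 7; σ²_Incubation = ((13−1)/6)² = 4.000
te_Imaging = (8 + 4·13 + 18)/6 = 78/6 = 13; σ²_Imaging = ((18−8)/6)² = 2.778
te_Data extraction = (1 + 4·6 + 17)/6 = 42/6 = 7; σ²_Data extraction = ((17−1)/6)² = 7.111
te_Statistical analysis = (2 + 4·7 + 18)/6 = 48/6 = 8; σ²_Statistical analysis = ((18−2)/6)² = 7.111
te_Replicate run = (3 + 4·6 + 15)/6 = 42/6 = 7; σ²_Replicate run = ((15−3)/6)² = 4.000

Forward pass:
ES_Equipment setup = 0; EF_Equipment setup = 8
ES_Calibration = 0; EF_Calibration = 9
ES_Sample prep = 0; EF_Sample prep = 8
ES_Run assay = 8; EF_Run assay = 8+5 = 13
ES_Incubation = 8; EF_Incubation = 8+7 = 15
ES_Imaging = max(EF_Sample prep=8, EF_Run assay=13) = 13; EF_Imaging = 13+13 = 26
ES_Data extraction = max(EF_Equipment setup=8, EF_Incubation=15) = 15; EF_Data extraction = 15+7 = 22
ES_Statistical analysis = max(EF_Calibration=9, EF_Sample prep=8) = 9; EF_Statistical analysis = 9+8 = 17
ES_Replicate run = max(EF_Imaging=26, EF_Data extraction=22, EF_Statistical analysis=17) = 26; EF_Replicate run = 26+7 = 33
Expected project duration μ = 33 hours. Critical path: Equipment setup → Run assay → Imaging → Replicate run.

Variances on critical path: σ²_Equipment setup=1.778, σ²_Run assay=1.778, σ²_Imaging=2.778, σ²_Replicate run=4.000.
Largest is σ²_Replicate run = 4.000.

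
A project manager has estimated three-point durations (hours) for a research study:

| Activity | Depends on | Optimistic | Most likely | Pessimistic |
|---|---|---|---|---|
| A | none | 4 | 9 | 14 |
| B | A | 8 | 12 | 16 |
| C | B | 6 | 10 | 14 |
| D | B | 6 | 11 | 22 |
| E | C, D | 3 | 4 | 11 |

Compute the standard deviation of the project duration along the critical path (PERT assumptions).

te_A = (4 + 4·9 + 14)/6 = 54/6 = 9; σ²_A = ((14−4)/6)² = 2.778
te_B = (8 + 4·12 + 16)/6 = 72/6 = 12; σ²_B = ((16−8)/6)² = 1.778
te_C = (6 + 4·10 + 14)/6 = 60/6 = 10; σ²_C = ((14−6)/6)² = 1.778
te_D = (6 + 4·11 + 22)/6 = 72/6 = 12; σ²_D = ((22−6)/6)² = 7.111
te_E = (3 + 4·4 + 11)/6 = 30/6 = 5; σ²_E = ((11−3)/6)² = 1.778

Forward pass:
ES_A = 0; EF_A = 9
ES_B = 9; EF_B = 9+12 = 21
ES_C = 21; EF_C = 21+10 = 31
ES_D = 21; EF_D = 21+12 = 33
ES_E = max(EF_C=31, EF_D=33) = 33; EF_E = 33+5 = 38
Expected project duration μ = 38 hours. Critical path: A → B → D → E.

Variance along critical path = 2.778 + 1.778 + 7.111 + 1.778 = 13.444
σ = √13.444 = 3.667 hours

3.67 hours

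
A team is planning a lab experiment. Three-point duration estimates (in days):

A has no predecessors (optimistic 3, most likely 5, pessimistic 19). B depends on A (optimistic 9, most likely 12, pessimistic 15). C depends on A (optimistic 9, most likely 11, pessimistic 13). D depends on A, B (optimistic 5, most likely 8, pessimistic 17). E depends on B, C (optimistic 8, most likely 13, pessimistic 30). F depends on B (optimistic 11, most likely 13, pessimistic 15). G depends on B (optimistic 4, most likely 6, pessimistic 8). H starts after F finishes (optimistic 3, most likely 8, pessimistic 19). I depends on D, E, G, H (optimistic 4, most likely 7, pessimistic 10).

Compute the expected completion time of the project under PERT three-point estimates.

te_A = (3 + 4·5 + 19)/6 = 42/6 = 7
te_B = (9 + 4·12 + 15)/6 = 72/6 = 12
te_C = (9 + 4·11 + 13)/6 = 66/6 = 11
te_D = (5 + 4·8 + 17)/6 = 54/6 = 9
te_E = (8 + 4·13 + 30)/6 = 90/6 = 15
te_F = (11 + 4·13 + 15)/6 = 78/6 = 13
te_G = (4 + 4·6 + 8)/6 = 36/6 = 6
te_H = (3 + 4·8 + 19)/6 = 54/6 = 9
te_I = (4 + 4·7 + 10)/6 = 42/6 = 7

Forward pass:
ES_A = 0; EF_A = 7
ES_B = 7; EF_B = 7+12 = 19
ES_C = 7; EF_C = 7+11 = 18
ES_D = max(EF_A=7, EF_B=19) = 19; EF_D = 19+9 = 28
ES_E = max(EF_B=19, EF_C=18) = 19; EF_E = 19+15 = 34
ES_F = 19; EF_F = 19+13 = 32
ES_G = 19; EF_G = 19+6 = 25
ES_H = 32; EF_H = 32+9 = 41
ES_I = max(EF_D=28, EF_E=34, EF_G=25, EF_H=41) = 41; EF_I = 41+7 = 48
Expected project duration μ = 48 days. Critical path: A → B → F → H → I.

48 days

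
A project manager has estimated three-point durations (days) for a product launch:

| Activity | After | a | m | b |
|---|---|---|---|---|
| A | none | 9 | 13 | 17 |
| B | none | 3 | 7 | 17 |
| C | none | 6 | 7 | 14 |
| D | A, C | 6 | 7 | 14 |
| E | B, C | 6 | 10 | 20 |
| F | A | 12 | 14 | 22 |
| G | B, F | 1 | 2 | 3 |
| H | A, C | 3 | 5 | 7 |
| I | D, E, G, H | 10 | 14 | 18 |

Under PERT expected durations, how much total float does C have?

11 days

te_A = (9 + 4·13 + 17)/6 = 78/6 = 13
te_B = (3 + 4·7 + 17)/6 = 48/6 = 8
te_C = (6 + 4·7 + 14)/6 = 48/6 = 8
te_D = (6 + 4·7 + 14)/6 = 48/6 = 8
te_E = (6 + 4·10 + 20)/6 = 66/6 = 11
te_F = (12 + 4·14 + 22)/6 = 90/6 = 15
te_G = (1 + 4·2 + 3)/6 = 12/6 = 2
te_H = (3 + 4·5 + 7)/6 = 30/6 = 5
te_I = (10 + 4·14 + 18)/6 = 84/6 = 14

Forward pass:
ES_A = 0; EF_A = 13
ES_B = 0; EF_B = 8
ES_C = 0; EF_C = 8
ES_D = max(EF_A=13, EF_C=8) = 13; EF_D = 13+8 = 21
ES_E = max(EF_B=8, EF_C=8) = 8; EF_E = 8+11 = 19
ES_F = 13; EF_F = 13+15 = 28
ES_G = max(EF_B=8, EF_F=28) = 28; EF_G = 28+2 = 30
ES_H = max(EF_A=13, EF_C=8) = 13; EF_H = 13+5 = 18
ES_I = max(EF_D=21, EF_E=19, EF_G=30, EF_H=18) = 30; EF_I = 30+14 = 44
Expected project duration μ = 44 days. Critical path: A → F → G → I.

Backward pass:
LF_I = 44; LS_I = 44−14 = 30
LF_H = LS_I = 30; LS_H = 30−5 = 25
LF_G = LS_I = 30; LS_G = 30−2 = 28
LF_F = LS_G = 28; LS_F = 28−15 = 13
LF_E = LS_I = 30; LS_E = 30−11 = 19
LF_D = LS_I = 30; LS_D = 30−8 = 22
LF_C = min(LS_D=22, LS_E=19, LS_H=25) = 19; LS_C = 19−8 = 11
LF_B = min(LS_E=19, LS_G=28) = 19; LS_B = 19−8 = 11
LF_A = min(LS_D=22, LS_F=13, LS_H=25) = 13; LS_A = 13−13 = 0
Slack_C = LS_C − ES_C = 11 − 0 = 11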